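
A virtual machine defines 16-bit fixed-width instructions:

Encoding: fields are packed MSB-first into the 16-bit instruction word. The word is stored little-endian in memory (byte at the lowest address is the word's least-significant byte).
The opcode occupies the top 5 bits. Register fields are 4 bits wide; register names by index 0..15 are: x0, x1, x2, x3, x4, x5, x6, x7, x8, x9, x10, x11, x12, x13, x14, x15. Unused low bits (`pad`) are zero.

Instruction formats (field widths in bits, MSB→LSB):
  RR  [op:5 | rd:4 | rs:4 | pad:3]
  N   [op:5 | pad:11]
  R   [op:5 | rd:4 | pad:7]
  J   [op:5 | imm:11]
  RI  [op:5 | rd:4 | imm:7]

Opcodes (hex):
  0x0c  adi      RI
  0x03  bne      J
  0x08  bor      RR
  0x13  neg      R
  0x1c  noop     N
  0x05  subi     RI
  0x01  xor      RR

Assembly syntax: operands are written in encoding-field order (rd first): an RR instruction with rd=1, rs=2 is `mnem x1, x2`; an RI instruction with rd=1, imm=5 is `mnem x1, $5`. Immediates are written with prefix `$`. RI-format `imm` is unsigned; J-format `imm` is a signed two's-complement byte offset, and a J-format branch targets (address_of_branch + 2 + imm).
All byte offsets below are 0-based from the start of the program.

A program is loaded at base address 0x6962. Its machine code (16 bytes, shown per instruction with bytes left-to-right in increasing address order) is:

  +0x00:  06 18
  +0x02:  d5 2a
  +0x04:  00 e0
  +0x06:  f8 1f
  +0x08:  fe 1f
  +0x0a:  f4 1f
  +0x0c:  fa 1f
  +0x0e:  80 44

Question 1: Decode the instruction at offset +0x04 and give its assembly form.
off 0x04: read 00 e0 as little → 0xe000
  opcode bits[15:11]=0x1c: noop/N

noop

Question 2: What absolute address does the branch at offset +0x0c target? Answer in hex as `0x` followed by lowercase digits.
0x696a

[0c] fa 1f → 0x1ffa
  opcode bits[15:11]=0x3: bne/J
  imm: (w>>0)&0x7ff=0x7fa (s11→-6) → $-6
  target = base 0x6962 + off 0x0c + 2 + imm -6 = 0x696a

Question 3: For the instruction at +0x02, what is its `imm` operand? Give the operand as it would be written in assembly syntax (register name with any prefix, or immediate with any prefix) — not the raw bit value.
[02] d5 2a → 0x2ad5
  top 5b → 0x5 → subi [RI]
  rd@[10:7]=0x5 ⇒ x5
  imm@[6:0]=0x55 ⇒ $85

$85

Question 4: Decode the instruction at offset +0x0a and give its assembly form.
bne $-12

@+0a  little-endian(f4 1f) = 0x1ff4
  top 5b → 0x3 → bne [J]
  imm@[10:0]=0x7f4 (s11→-12) ⇒ $-12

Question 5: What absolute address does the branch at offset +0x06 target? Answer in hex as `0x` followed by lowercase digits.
@+06  little-endian(f8 1f) = 0x1ff8
  op=0x1ff8>>11=0x3 ⇒ bne (J)
  [10:0] imm=2040 (s11→-8) = $-8
  target = base 0x6962 + off 0x06 + 2 + imm -8 = 0x6962

0x6962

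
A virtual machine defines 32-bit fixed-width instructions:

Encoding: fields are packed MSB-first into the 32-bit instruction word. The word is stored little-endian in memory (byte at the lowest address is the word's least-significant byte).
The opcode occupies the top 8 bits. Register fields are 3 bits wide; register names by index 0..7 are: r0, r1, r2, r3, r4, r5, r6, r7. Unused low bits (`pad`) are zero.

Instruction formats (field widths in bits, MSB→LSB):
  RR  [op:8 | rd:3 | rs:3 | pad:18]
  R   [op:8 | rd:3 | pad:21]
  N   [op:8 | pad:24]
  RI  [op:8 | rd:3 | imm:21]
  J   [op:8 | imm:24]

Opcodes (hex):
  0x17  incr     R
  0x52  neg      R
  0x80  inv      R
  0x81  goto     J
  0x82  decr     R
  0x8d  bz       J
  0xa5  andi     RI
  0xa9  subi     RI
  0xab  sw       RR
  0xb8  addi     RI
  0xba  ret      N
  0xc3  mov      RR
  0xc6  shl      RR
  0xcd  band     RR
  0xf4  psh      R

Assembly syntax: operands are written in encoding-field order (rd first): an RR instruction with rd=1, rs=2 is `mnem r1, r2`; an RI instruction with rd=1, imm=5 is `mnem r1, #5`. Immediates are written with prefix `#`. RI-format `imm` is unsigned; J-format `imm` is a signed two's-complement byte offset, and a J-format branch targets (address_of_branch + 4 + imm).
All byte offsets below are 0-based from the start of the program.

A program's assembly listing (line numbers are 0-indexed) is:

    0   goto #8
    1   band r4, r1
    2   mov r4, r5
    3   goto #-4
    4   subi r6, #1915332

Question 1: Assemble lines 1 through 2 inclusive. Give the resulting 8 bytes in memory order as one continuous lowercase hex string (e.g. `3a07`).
000084cd000094c3

line 1 (band): pack op=0xcd:8|rd=4:3|rs=1:3|pad=0:18 = 0xcd840000; little→ 00 00 84 cd
line 2 (mov): pack op=0xc3:8|rd=4:3|rs=5:3|pad=0:18 = 0xc3940000; little→ 00 00 94 c3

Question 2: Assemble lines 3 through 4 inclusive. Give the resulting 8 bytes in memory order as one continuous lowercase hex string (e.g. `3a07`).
3. goto fields op=0x81:8|imm=-4:24 → word 81fffffch → fc ff ff 81
4. subi fields op=0xa9:8|rd=6:3|imm=1915332:21 → word a9dd39c4h → c4 39 dd a9

fcffff81c439dda9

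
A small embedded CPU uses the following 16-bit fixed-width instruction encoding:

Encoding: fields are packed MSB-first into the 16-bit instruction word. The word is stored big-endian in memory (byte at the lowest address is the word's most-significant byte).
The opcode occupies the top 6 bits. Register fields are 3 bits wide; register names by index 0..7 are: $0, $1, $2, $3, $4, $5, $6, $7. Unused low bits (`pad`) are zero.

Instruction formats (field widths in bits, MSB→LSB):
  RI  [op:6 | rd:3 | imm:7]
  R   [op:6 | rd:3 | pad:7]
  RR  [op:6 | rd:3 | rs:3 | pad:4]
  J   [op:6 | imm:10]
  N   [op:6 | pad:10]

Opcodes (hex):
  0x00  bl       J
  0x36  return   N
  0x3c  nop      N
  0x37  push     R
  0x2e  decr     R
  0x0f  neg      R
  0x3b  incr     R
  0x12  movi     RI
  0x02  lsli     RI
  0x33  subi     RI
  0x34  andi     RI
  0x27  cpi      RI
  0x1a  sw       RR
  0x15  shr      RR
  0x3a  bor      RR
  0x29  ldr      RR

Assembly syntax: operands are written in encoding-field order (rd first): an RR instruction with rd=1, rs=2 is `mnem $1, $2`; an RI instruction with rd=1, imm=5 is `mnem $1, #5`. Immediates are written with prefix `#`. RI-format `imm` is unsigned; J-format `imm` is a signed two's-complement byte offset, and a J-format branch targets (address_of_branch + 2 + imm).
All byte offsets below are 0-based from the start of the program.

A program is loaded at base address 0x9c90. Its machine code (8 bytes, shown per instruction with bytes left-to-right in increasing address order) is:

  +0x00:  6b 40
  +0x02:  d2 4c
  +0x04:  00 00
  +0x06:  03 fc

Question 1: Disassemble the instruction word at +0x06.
bl #-4

@+06  big-endian(03 fc) = 0x03fc
  op=0x03fc>>10=0x0 ⇒ bl (J)
  [9:0] imm=1020 (s10→-4) = #-4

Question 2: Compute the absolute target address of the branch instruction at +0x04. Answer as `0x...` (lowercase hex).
[04] 00 00 → 0x0000
  opcode bits[15:10]=0x0: bl/J
  [9:0] imm=0 = #0
  target = base 0x9c90 + off 0x04 + 2 + imm 0 = 0x9c96

0x9c96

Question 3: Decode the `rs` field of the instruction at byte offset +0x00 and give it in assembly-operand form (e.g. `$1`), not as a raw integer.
$4

+0x00: 6b 40 ⇒ word 0x6b40 (big)
  top 6b → 0x1a → sw [RR]
  [9:7] rd=6 = $6
  [6:4] rs=4 = $4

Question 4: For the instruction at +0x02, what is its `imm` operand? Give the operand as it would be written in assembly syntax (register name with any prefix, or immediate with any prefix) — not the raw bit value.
#76

[02] d2 4c → 0xd24c
  opcode bits[15:10]=0x34: andi/RI
  rd: (w>>7)&0x7=0x4 → $4
  imm: (w>>0)&0x7f=0x4c → #76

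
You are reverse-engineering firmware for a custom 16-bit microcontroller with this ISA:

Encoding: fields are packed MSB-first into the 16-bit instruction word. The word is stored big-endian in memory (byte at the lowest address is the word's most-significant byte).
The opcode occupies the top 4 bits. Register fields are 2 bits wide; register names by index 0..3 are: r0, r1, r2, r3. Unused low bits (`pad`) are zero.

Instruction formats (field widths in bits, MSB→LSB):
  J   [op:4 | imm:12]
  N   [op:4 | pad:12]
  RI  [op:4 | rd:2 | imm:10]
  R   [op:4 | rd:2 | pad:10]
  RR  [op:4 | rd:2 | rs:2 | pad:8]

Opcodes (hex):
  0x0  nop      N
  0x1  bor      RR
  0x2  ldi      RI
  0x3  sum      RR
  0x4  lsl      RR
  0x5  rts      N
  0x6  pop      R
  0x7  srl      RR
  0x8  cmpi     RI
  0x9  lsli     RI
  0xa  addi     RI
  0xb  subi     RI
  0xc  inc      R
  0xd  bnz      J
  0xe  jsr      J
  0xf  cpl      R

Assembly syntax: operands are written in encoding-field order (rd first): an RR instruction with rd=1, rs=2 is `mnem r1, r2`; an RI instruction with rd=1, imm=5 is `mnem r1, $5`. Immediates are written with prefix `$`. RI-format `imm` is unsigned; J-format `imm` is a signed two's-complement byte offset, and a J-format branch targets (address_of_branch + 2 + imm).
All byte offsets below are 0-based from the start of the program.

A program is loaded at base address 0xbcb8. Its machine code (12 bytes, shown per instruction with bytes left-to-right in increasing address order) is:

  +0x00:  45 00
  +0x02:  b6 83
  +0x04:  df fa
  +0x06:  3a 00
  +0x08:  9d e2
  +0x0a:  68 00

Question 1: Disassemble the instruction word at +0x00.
lsl r1, r1

off 0x00: read 45 00 as big → 0x4500
  op=0x4500>>12=0x4 ⇒ lsl (RR)
  rd: (w>>10)&0x3=0x1 → r1
  rs: (w>>8)&0x3=0x1 → r1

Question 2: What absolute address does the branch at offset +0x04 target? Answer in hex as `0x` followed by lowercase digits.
[04] df fa → 0xdffa
  opcode bits[15:12]=0xd: bnz/J
  imm: (w>>0)&0xfff=0xffa (s12→-6) → $-6
  target = base 0xbcb8 + off 0x04 + 2 + imm -6 = 0xbcb8

0xbcb8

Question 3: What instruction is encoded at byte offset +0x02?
subi r1, $643

off 0x02: read b6 83 as big → 0xb683
  opcode bits[15:12]=0xb: subi/RI
  [11:10] rd=1 = r1
  [9:0] imm=643 = $643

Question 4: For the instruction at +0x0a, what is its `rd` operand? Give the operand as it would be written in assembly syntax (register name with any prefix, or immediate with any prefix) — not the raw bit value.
+0x0a: 68 00 ⇒ word 0x6800 (big)
  opcode bits[15:12]=0x6: pop/R
  rd: (w>>10)&0x3=0x2 → r2

r2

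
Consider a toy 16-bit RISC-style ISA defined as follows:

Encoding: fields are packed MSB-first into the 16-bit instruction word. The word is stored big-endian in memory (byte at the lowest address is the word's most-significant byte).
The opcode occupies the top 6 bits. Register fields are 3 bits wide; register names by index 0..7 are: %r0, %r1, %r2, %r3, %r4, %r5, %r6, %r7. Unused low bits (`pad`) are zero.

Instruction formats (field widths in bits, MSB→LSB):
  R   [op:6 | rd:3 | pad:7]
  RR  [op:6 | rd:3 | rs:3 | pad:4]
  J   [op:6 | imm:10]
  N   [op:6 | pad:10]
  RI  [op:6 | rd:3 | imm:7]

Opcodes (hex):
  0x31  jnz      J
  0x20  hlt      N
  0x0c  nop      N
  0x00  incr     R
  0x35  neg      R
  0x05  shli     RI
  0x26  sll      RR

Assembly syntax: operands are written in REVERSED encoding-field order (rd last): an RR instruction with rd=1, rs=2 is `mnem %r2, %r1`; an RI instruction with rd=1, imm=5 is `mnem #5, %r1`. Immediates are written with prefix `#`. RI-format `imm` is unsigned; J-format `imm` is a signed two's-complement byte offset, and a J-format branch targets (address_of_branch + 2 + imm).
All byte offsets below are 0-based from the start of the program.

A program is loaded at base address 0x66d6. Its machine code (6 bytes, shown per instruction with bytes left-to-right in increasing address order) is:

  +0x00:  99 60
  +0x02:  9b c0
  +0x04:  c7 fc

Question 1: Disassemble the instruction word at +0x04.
jnz #-4

[04] c7 fc → 0xc7fc
  opcode bits[15:10]=0x31: jnz/J
  [9:0] imm=1020 (s10→-4) = #-4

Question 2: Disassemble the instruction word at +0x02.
[02] 9b c0 → 0x9bc0
  op=0x9bc0>>10=0x26 ⇒ sll (RR)
  [9:7] rd=7 = %r7
  [6:4] rs=4 = %r4

sll %r4, %r7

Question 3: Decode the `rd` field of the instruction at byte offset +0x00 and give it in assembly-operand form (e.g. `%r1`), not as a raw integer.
%r2

@+00  big-endian(99 60) = 0x9960
  opcode bits[15:10]=0x26: sll/RR
  rd@[9:7]=0x2 ⇒ %r2
  rs@[6:4]=0x6 ⇒ %r6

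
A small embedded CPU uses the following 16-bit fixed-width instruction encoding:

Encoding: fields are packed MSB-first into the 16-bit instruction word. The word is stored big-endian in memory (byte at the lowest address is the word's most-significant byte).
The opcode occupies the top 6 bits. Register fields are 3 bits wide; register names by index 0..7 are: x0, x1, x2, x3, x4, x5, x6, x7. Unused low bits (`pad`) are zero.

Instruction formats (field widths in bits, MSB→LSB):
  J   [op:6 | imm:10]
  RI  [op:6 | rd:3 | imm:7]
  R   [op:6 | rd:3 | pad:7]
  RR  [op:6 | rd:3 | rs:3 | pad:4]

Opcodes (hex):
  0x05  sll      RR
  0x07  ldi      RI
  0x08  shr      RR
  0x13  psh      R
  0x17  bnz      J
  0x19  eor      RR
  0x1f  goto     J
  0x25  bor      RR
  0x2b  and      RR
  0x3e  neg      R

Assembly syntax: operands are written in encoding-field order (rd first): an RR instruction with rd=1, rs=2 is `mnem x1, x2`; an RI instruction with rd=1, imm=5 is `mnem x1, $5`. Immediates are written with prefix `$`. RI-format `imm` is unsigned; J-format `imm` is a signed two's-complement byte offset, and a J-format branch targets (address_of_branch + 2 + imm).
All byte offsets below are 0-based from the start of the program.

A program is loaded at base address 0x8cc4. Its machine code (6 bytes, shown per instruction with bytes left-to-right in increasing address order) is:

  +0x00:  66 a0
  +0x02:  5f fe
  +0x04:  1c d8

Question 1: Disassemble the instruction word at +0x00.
eor x5, x2

off 0x00: read 66 a0 as big → 0x66a0
  top 6b → 0x19 → eor [RR]
  [9:7] rd=5 = x5
  [6:4] rs=2 = x2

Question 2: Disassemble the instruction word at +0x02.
bnz $-2

@+02  big-endian(5f fe) = 0x5ffe
  op=0x5ffe>>10=0x17 ⇒ bnz (J)
  [9:0] imm=1022 (s10→-2) = $-2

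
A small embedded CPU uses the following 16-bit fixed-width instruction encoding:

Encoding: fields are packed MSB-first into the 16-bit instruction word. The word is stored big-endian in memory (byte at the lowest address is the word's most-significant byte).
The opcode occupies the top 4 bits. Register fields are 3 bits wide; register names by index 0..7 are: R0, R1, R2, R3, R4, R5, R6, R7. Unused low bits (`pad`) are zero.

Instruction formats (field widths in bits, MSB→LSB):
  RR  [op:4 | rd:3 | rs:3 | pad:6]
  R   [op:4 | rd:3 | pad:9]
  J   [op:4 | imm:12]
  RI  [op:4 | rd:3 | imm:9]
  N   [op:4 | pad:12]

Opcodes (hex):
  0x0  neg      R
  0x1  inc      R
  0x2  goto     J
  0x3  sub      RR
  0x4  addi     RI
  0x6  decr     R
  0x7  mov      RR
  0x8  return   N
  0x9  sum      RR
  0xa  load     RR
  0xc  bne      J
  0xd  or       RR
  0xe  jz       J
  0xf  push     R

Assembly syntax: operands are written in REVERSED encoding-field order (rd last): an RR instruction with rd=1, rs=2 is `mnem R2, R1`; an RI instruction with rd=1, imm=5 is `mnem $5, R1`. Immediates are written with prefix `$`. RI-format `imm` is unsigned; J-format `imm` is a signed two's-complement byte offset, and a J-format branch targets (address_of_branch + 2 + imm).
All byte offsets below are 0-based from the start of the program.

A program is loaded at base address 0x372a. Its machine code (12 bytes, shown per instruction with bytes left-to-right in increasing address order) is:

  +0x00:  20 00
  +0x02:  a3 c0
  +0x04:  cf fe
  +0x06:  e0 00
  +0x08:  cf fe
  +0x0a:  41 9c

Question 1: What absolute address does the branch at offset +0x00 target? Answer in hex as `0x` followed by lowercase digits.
@+00  big-endian(20 00) = 0x2000
  op=0x2000>>12=0x2 ⇒ goto (J)
  imm@[11:0]=0x0 ⇒ $0
  target = base 0x372a + off 0x00 + 2 + imm 0 = 0x372c

0x372c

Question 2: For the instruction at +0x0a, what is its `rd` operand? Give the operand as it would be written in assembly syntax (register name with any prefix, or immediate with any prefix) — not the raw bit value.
R0

@+0a  big-endian(41 9c) = 0x419c
  top 4b → 0x4 → addi [RI]
  rd: (w>>9)&0x7=0x0 → R0
  imm: (w>>0)&0x1ff=0x19c → $412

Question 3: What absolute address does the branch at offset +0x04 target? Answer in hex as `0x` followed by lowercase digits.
0x372e

@+04  big-endian(cf fe) = 0xcffe
  top 4b → 0xc → bne [J]
  imm@[11:0]=0xffe (s12→-2) ⇒ $-2
  target = base 0x372a + off 0x04 + 2 + imm -2 = 0x372e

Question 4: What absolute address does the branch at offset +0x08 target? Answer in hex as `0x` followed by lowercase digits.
off 0x08: read cf fe as big → 0xcffe
  opcode bits[15:12]=0xc: bne/J
  [11:0] imm=4094 (s12→-2) = $-2
  target = base 0x372a + off 0x08 + 2 + imm -2 = 0x3732

0x3732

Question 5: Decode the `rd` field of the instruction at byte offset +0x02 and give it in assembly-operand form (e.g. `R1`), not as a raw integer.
R1

@+02  big-endian(a3 c0) = 0xa3c0
  opcode bits[15:12]=0xa: load/RR
  rd@[11:9]=0x1 ⇒ R1
  rs@[8:6]=0x7 ⇒ R7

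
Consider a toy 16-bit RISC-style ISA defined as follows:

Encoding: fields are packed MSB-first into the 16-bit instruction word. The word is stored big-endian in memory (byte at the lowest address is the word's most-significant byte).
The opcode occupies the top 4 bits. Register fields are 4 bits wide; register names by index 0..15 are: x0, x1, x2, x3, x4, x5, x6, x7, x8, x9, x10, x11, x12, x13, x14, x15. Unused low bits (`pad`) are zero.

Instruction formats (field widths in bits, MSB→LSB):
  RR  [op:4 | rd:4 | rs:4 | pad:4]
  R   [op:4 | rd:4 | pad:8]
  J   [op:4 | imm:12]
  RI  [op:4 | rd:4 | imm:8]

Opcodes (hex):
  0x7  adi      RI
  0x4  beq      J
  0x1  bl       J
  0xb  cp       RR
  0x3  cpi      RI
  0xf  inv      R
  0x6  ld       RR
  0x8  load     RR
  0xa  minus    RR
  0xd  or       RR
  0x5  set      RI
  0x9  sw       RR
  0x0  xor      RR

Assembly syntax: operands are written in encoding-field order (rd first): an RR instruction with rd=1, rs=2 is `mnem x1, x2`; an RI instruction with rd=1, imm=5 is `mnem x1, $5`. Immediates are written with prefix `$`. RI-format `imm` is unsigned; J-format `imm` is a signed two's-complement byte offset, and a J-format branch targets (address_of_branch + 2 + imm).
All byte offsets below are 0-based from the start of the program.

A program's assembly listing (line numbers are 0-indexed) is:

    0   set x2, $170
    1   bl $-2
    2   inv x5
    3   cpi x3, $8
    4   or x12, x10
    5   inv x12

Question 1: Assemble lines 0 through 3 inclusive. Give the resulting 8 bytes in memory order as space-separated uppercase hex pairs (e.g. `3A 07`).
52 AA 1F FE F5 00 33 08

0. set fields op=0x5:4|rd=2:4|imm=170:8 → word 52aah → 52 aa
1. bl fields op=0x1:4|imm=-2:12 → word 1ffeh → 1f fe
2. inv fields op=0xf:4|rd=5:4|pad=0:8 → word f500h → f5 00
3. cpi fields op=0x3:4|rd=3:4|imm=8:8 → word 3308h → 33 08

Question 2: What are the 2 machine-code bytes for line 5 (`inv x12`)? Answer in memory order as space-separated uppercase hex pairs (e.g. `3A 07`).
line 5 (inv): pack op=0xf:4|rd=12:4|pad=0:8 = 0xfc00; big→ fc 00

FC 00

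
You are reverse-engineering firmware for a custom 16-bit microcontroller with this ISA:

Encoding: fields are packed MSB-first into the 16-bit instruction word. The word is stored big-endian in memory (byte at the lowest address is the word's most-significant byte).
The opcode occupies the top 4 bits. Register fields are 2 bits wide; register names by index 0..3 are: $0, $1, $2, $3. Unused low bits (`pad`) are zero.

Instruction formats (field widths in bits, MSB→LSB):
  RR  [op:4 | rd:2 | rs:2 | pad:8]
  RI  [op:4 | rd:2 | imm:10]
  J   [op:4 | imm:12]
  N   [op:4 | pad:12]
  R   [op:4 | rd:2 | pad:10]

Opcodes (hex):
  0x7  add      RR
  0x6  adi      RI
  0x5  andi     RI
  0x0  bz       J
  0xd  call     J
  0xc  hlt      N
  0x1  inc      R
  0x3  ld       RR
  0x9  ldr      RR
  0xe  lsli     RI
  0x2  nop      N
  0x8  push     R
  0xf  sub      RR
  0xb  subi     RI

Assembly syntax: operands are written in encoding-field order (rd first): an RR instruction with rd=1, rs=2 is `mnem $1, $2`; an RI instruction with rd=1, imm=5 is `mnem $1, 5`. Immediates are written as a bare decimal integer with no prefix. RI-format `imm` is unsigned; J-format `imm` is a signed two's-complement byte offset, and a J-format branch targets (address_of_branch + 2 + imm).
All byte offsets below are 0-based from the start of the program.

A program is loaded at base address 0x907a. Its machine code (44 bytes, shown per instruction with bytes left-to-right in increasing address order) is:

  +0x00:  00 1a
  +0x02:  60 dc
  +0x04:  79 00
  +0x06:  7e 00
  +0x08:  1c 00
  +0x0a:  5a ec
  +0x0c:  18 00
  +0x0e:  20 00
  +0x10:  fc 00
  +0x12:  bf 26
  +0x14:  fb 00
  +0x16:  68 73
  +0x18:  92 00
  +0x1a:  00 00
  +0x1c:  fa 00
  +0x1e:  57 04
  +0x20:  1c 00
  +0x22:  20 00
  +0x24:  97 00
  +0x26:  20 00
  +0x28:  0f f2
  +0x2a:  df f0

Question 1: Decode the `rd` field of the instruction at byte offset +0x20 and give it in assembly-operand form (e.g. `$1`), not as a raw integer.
$3

[20] 1c 00 → 0x1c00
  top 4b → 0x1 → inc [R]
  rd: (w>>10)&0x3=0x3 → $3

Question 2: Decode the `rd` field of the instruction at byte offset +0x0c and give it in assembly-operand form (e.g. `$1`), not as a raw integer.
+0x0c: 18 00 ⇒ word 0x1800 (big)
  top 4b → 0x1 → inc [R]
  rd: (w>>10)&0x3=0x2 → $2

$2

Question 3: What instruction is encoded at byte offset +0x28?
bz -14

@+28  big-endian(0f f2) = 0x0ff2
  op=0x0ff2>>12=0x0 ⇒ bz (J)
  [11:0] imm=4082 (s12→-14) = -14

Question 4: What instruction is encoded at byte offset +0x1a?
bz 0

off 0x1a: read 00 00 as big → 0x0000
  opcode bits[15:12]=0x0: bz/J
  [11:0] imm=0 = 0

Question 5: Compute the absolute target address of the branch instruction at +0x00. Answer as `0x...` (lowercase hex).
0x9096

+0x00: 00 1a ⇒ word 0x001a (big)
  top 4b → 0x0 → bz [J]
  [11:0] imm=26 = 26
  target = base 0x907a + off 0x00 + 2 + imm 26 = 0x9096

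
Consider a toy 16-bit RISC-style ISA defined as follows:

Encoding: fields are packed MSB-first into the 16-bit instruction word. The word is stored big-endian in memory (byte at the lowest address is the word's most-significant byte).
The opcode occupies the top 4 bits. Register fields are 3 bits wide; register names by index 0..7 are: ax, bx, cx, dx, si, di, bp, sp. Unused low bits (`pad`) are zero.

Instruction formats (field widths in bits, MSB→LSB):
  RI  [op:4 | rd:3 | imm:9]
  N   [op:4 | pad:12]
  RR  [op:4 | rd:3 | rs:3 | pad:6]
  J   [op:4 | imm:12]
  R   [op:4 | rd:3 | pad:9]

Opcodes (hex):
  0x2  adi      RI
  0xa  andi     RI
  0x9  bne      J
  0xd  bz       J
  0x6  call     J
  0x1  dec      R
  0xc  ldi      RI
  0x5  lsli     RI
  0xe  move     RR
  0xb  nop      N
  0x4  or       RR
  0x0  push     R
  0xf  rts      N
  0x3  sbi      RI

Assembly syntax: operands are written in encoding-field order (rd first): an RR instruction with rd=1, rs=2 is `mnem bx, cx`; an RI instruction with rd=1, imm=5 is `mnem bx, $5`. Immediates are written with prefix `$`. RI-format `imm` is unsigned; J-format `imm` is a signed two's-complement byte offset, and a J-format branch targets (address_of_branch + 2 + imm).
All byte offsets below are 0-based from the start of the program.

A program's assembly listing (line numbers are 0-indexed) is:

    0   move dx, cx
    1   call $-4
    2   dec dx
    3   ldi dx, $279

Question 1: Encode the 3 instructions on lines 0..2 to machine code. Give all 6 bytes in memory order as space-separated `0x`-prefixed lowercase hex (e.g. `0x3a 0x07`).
0xe6 0x80 0x6f 0xfc 0x16 0x00

0. move fields op=0xe:4|rd=3:3|rs=2:3|pad=0:6 → word e680h → e6 80
1. call fields op=0x6:4|imm=-4:12 → word 6ffch → 6f fc
2. dec fields op=0x1:4|rd=3:3|pad=0:9 → word 1600h → 16 00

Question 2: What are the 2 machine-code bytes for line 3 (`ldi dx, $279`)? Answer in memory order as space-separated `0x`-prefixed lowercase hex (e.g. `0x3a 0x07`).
L3: ldi op=0xc:4|rd=3:3|imm=279:9 ⇒ 0xc717 ⇒ big c7 17

0xc7 0x17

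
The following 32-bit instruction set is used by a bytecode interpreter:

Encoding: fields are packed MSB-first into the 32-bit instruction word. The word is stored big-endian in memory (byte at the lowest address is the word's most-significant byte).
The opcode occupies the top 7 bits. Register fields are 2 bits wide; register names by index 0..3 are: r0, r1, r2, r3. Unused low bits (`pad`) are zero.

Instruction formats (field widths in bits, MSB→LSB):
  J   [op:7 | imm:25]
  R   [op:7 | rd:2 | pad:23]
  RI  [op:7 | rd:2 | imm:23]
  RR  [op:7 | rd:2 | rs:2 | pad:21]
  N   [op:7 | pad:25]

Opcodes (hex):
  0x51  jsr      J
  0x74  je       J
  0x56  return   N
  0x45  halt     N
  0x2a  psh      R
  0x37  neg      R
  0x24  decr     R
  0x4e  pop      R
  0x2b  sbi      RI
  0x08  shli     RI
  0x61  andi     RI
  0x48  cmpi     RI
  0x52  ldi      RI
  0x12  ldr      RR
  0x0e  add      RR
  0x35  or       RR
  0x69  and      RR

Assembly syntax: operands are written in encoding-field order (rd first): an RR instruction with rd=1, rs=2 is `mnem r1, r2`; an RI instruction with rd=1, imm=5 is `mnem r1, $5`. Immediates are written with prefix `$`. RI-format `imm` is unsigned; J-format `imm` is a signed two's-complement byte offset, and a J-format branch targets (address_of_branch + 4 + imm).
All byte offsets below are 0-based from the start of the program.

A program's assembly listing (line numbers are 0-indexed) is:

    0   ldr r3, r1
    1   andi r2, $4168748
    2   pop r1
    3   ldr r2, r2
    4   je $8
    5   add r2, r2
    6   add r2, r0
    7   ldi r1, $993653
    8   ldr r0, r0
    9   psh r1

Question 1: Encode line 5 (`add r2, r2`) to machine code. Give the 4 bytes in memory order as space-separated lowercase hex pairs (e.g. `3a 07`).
L5: add op=0xe:7|rd=2:2|rs=2:2|pad=0:21 ⇒ 0x1d400000 ⇒ big 1d 40 00 00

1d 40 00 00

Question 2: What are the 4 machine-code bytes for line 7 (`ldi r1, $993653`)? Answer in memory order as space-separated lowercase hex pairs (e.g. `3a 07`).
L7: ldi op=0x52:7|rd=1:2|imm=993653:23 ⇒ 0xa48f2975 ⇒ big a4 8f 29 75

a4 8f 29 75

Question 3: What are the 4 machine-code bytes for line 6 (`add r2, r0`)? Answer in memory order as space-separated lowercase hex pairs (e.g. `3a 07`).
6. add fields op=0xe:7|rd=2:2|rs=0:2|pad=0:21 → word 1d000000h → 1d 00 00 00

1d 00 00 00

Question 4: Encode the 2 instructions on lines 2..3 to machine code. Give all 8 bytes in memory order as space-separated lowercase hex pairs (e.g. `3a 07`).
2. pop fields op=0x4e:7|rd=1:2|pad=0:23 → word 9c800000h → 9c 80 00 00
3. ldr fields op=0x12:7|rd=2:2|rs=2:2|pad=0:21 → word 25400000h → 25 40 00 00

9c 80 00 00 25 40 00 00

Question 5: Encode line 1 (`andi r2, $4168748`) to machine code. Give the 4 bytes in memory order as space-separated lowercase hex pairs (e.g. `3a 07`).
c3 3f 9c 2c

1. andi fields op=0x61:7|rd=2:2|imm=4168748:23 → word c33f9c2ch → c3 3f 9c 2c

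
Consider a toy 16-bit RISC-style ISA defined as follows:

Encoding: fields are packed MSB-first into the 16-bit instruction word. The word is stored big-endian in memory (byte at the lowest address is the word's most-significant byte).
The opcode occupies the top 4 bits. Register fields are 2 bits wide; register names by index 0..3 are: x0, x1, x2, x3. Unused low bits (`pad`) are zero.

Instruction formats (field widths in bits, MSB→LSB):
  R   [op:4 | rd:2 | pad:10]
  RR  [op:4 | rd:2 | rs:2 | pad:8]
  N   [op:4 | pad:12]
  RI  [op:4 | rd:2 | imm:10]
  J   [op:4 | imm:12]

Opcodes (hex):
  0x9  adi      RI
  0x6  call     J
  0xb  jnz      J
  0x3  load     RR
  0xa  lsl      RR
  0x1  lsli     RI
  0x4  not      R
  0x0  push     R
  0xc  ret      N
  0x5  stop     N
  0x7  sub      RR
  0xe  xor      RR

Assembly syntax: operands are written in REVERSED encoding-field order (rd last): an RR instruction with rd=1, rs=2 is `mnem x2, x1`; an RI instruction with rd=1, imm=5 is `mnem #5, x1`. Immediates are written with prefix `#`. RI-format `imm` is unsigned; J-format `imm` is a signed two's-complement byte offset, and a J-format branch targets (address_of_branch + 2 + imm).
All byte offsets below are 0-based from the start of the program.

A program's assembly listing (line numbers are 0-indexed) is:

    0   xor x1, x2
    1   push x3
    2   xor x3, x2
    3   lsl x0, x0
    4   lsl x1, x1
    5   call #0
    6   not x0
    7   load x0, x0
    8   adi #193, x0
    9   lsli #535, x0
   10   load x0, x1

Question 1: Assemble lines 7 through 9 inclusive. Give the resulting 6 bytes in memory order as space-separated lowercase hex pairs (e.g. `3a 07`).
30 00 90 c1 12 17

L7: load op=0x3:4|rd=0:2|rs=0:2|pad=0:8 ⇒ 0x3000 ⇒ big 30 00
L8: adi op=0x9:4|rd=0:2|imm=193:10 ⇒ 0x90c1 ⇒ big 90 c1
L9: lsli op=0x1:4|rd=0:2|imm=535:10 ⇒ 0x1217 ⇒ big 12 17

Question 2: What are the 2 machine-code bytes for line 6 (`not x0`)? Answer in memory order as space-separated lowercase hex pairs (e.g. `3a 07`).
line 6 (not): pack op=0x4:4|rd=0:2|pad=0:10 = 0x4000; big→ 40 00

40 00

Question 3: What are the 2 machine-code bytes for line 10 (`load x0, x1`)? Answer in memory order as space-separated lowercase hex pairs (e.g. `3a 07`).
34 00

line 10 (load): pack op=0x3:4|rd=1:2|rs=0:2|pad=0:8 = 0x3400; big→ 34 00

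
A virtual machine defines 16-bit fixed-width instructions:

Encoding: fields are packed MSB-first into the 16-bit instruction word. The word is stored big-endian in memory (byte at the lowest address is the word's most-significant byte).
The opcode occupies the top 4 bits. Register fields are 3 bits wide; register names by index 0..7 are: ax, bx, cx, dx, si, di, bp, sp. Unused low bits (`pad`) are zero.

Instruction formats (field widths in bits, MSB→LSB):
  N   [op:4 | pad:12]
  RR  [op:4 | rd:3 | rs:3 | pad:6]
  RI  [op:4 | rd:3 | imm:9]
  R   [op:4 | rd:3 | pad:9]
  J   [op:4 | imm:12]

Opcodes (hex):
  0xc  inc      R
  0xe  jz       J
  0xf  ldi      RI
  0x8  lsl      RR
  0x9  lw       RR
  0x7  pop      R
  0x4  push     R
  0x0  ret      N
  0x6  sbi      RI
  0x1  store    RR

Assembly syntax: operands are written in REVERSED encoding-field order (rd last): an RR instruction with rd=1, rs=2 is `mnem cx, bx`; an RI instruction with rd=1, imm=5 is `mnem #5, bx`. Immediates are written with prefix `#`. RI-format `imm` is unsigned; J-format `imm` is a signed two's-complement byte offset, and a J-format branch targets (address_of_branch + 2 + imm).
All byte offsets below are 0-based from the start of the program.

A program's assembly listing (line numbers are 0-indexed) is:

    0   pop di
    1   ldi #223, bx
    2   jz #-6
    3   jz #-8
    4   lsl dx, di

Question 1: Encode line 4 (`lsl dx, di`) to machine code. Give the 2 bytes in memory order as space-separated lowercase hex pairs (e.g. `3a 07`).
line 4 (lsl): pack op=0x8:4|rd=5:3|rs=3:3|pad=0:6 = 0x8ac0; big→ 8a c0

8a c0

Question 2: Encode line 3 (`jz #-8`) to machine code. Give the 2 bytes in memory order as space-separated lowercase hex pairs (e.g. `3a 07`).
ef f8

L3: jz op=0xe:4|imm=-8:12 ⇒ 0xeff8 ⇒ big ef f8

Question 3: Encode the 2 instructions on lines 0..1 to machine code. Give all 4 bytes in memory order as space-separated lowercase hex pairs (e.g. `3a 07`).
7a 00 f2 df

line 0 (pop): pack op=0x7:4|rd=5:3|pad=0:9 = 0x7a00; big→ 7a 00
line 1 (ldi): pack op=0xf:4|rd=1:3|imm=223:9 = 0xf2df; big→ f2 df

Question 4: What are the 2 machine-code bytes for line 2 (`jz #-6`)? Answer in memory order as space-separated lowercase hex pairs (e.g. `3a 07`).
line 2 (jz): pack op=0xe:4|imm=-6:12 = 0xeffa; big→ ef fa

ef fa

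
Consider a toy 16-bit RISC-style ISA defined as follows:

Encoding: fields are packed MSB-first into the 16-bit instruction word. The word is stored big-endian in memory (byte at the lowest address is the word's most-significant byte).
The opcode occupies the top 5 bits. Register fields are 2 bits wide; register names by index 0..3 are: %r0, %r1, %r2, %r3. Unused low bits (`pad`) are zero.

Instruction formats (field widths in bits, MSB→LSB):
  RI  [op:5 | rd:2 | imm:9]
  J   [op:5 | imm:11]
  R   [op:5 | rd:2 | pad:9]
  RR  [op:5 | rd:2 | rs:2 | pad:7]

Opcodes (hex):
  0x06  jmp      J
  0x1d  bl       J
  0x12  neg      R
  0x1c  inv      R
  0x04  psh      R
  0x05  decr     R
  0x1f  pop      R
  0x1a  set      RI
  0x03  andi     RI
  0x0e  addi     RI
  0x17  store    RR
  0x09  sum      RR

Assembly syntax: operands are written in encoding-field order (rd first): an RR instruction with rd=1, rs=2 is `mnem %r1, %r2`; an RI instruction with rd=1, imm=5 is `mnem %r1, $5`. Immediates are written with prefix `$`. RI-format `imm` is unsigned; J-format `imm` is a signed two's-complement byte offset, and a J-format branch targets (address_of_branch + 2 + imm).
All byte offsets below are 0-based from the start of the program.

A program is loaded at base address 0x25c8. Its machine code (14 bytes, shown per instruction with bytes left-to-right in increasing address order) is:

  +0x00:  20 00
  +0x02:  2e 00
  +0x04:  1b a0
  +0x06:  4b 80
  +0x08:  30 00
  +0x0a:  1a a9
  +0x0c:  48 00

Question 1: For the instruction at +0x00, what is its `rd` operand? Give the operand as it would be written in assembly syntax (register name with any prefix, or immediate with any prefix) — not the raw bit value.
+0x00: 20 00 ⇒ word 0x2000 (big)
  opcode bits[15:11]=0x4: psh/R
  [10:9] rd=0 = %r0

%r0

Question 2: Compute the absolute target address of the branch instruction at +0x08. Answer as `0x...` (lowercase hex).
[08] 30 00 → 0x3000
  opcode bits[15:11]=0x6: jmp/J
  imm: (w>>0)&0x7ff=0x0 → $0
  target = base 0x25c8 + off 0x08 + 2 + imm 0 = 0x25d2

0x25d2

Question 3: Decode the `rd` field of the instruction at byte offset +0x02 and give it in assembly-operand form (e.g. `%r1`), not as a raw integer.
[02] 2e 00 → 0x2e00
  top 5b → 0x5 → decr [R]
  rd@[10:9]=0x3 ⇒ %r3

%r3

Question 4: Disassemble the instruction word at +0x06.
@+06  big-endian(4b 80) = 0x4b80
  opcode bits[15:11]=0x9: sum/RR
  rd: (w>>9)&0x3=0x1 → %r1
  rs: (w>>7)&0x3=0x3 → %r3

sum %r1, %r3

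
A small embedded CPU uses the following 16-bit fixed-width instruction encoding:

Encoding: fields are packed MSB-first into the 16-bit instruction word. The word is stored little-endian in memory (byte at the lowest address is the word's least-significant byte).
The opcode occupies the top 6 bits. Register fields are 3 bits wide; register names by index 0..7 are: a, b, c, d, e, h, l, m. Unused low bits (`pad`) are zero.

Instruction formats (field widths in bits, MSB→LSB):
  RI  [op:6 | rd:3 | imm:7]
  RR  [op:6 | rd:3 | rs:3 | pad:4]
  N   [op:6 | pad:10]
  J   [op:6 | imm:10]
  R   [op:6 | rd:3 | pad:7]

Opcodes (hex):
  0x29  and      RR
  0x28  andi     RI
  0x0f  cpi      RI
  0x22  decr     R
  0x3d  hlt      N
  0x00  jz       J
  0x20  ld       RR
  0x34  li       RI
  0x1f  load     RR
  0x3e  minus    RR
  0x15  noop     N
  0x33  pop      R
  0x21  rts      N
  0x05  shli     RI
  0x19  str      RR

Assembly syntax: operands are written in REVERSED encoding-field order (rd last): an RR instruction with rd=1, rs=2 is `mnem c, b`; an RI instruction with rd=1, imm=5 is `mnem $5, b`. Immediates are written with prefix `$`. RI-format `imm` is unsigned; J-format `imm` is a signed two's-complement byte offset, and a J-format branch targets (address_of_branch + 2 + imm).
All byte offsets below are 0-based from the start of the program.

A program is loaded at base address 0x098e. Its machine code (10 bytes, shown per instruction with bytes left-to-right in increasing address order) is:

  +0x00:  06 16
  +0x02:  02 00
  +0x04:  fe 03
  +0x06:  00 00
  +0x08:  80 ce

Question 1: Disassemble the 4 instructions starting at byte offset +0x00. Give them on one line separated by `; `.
shli $6, e; jz $2; jz $-2; jz $0

+0x00: 06 16 ⇒ word 0x1606 (little)
  op=0x1606>>10=0x5 ⇒ shli (RI)
  rd: (w>>7)&0x7=0x4 → e
  imm: (w>>0)&0x7f=0x6 → $6
+0x02: 02 00 ⇒ word 0x0002 (little)
  op=0x0002>>10=0x0 ⇒ jz (J)
  imm: (w>>0)&0x3ff=0x2 → $2
+0x04: fe 03 ⇒ word 0x03fe (little)
  op=0x03fe>>10=0x0 ⇒ jz (J)
  imm: (w>>0)&0x3ff=0x3fe (s10→-2) → $-2
+0x06: 00 00 ⇒ word 0x0000 (little)
  op=0x0000>>10=0x0 ⇒ jz (J)
  imm: (w>>0)&0x3ff=0x0 → $0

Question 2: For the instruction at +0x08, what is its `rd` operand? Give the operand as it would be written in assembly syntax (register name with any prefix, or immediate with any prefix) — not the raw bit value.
@+08  little-endian(80 ce) = 0xce80
  opcode bits[15:10]=0x33: pop/R
  [9:7] rd=5 = h

h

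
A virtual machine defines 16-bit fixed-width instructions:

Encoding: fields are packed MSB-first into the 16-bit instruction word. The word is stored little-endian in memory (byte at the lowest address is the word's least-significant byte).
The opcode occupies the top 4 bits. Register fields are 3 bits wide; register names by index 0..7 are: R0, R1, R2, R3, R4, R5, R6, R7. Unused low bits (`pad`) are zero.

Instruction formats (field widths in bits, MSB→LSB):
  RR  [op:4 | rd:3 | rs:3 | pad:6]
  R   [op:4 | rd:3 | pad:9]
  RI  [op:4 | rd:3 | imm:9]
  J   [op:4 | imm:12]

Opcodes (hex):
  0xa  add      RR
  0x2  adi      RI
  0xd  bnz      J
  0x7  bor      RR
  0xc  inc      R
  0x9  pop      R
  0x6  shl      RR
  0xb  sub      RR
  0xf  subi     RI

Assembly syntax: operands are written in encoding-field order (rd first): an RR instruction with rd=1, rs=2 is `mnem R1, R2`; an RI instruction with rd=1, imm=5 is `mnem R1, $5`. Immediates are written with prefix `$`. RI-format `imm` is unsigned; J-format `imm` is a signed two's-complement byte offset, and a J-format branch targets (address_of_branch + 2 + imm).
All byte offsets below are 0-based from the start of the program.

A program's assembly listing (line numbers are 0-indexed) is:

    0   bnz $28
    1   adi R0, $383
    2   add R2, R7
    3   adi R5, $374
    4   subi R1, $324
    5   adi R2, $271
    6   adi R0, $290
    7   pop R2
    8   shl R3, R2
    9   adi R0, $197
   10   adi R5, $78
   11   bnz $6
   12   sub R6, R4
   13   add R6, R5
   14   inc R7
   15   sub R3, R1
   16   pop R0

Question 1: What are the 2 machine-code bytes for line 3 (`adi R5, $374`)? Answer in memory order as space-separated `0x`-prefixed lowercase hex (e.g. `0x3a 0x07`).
3. adi fields op=0x2:4|rd=5:3|imm=374:9 → word 2b76h → 76 2b

0x76 0x2b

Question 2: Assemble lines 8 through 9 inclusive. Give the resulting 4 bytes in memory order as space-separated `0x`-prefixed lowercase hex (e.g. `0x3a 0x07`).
L8: shl op=0x6:4|rd=3:3|rs=2:3|pad=0:6 ⇒ 0x6680 ⇒ little 80 66
L9: adi op=0x2:4|rd=0:3|imm=197:9 ⇒ 0x20c5 ⇒ little c5 20

0x80 0x66 0xc5 0x20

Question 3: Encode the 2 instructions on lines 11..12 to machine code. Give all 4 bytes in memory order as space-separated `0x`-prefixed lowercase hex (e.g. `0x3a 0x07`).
L11: bnz op=0xd:4|imm=6:12 ⇒ 0xd006 ⇒ little 06 d0
L12: sub op=0xb:4|rd=6:3|rs=4:3|pad=0:6 ⇒ 0xbd00 ⇒ little 00 bd

0x06 0xd0 0x00 0xbd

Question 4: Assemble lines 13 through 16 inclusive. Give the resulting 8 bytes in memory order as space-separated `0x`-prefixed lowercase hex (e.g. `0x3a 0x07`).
0x40 0xad 0x00 0xce 0x40 0xb6 0x00 0x90

13. add fields op=0xa:4|rd=6:3|rs=5:3|pad=0:6 → word ad40h → 40 ad
14. inc fields op=0xc:4|rd=7:3|pad=0:9 → word ce00h → 00 ce
15. sub fields op=0xb:4|rd=3:3|rs=1:3|pad=0:6 → word b640h → 40 b6
16. pop fields op=0x9:4|rd=0:3|pad=0:9 → word 9000h → 00 90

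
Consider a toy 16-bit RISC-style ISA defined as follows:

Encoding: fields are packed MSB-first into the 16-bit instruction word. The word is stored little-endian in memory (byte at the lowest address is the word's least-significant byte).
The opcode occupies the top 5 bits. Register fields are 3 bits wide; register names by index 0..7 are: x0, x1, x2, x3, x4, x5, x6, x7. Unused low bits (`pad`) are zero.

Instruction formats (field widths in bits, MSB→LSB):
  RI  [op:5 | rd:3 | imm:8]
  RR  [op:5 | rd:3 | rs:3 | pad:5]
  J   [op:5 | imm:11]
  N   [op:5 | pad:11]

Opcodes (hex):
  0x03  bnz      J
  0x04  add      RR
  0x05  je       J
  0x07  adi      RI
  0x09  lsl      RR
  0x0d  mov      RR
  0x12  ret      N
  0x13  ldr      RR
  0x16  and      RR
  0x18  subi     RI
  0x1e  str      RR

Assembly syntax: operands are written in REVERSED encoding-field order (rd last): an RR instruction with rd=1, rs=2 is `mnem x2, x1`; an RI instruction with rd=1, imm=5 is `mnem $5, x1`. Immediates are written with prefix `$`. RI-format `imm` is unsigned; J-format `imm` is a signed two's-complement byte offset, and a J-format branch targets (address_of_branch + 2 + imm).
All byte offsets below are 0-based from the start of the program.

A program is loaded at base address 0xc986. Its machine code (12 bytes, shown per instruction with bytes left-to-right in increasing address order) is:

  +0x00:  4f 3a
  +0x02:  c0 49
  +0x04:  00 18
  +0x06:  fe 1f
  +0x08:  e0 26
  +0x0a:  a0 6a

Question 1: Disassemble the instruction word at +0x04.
+0x04: 00 18 ⇒ word 0x1800 (little)
  top 5b → 0x3 → bnz [J]
  imm: (w>>0)&0x7ff=0x0 → $0

bnz $0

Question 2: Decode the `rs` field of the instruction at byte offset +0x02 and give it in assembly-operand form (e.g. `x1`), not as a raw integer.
x6

[02] c0 49 → 0x49c0
  op=0x49c0>>11=0x9 ⇒ lsl (RR)
  rd: (w>>8)&0x7=0x1 → x1
  rs: (w>>5)&0x7=0x6 → x6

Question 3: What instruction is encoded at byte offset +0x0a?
@+0a  little-endian(a0 6a) = 0x6aa0
  top 5b → 0xd → mov [RR]
  rd@[10:8]=0x2 ⇒ x2
  rs@[7:5]=0x5 ⇒ x5

mov x5, x2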